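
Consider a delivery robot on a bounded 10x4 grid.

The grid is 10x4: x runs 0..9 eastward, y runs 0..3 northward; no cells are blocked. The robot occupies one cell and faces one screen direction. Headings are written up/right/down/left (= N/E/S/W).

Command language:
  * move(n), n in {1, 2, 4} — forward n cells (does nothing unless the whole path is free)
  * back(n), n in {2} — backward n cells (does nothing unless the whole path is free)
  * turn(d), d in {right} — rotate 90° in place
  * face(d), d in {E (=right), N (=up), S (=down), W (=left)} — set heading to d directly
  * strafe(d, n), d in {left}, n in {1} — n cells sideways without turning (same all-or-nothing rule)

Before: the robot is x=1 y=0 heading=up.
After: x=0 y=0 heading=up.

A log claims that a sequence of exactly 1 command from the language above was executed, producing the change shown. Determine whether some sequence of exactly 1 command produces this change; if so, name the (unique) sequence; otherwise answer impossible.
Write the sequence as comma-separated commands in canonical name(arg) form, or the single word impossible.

key: heading stays N — the single command does not turn
start: x=1 y=0 heading=up
step 1 (strafe(left, 1)): x=0 y=0 heading=up
all 10 alternatives checked — unique.

strafe(left, 1)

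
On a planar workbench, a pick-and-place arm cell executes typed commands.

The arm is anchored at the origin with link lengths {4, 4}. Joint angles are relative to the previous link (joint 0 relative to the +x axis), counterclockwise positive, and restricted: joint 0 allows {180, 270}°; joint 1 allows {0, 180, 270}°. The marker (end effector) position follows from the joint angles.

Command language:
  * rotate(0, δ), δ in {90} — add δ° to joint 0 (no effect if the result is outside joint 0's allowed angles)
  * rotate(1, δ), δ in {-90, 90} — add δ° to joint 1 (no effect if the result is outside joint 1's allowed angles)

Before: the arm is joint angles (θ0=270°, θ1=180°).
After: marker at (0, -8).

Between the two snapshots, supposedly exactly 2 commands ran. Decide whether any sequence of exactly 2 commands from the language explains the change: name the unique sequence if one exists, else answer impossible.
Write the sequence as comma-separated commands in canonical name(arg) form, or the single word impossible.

rotate(1, 90), rotate(1, 90)

from: joint angles (θ0=270°, θ1=180°)
step 1 (rotate(1, 90)): joint angles (θ0=270°, θ1=270°)
step 2 (rotate(1, 90)): joint angles (θ0=270°, θ1=0°)
all 9 alternatives checked — unique.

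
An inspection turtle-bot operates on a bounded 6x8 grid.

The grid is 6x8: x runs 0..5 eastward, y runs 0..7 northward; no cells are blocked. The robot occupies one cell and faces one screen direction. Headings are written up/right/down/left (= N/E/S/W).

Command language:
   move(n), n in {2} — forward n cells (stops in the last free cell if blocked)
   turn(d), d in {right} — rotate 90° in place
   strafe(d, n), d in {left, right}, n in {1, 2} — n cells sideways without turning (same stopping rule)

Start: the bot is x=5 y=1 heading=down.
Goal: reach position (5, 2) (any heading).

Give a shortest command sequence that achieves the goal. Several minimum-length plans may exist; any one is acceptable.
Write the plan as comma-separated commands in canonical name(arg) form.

turn(right), strafe(right, 1)

start: x=5 y=1 heading=down
1. turn(right) → x=5 y=1 heading=left
2. strafe(right, 1) → x=5 y=2 heading=left
shorter routes all fall short; 2 is best.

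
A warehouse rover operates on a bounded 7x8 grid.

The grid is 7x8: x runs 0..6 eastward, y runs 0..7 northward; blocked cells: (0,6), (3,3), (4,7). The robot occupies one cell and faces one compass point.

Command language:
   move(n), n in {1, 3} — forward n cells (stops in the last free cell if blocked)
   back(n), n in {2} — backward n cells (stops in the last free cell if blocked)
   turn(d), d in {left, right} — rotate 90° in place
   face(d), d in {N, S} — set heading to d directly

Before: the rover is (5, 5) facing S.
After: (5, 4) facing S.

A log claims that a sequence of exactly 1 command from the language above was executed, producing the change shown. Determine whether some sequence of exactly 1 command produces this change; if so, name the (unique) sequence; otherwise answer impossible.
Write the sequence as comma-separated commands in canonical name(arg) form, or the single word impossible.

key: still facing S — the one step turns nothing
from: (5, 5) facing S
[1] after move(1): (5, 4) facing S
all 7 alternatives checked — unique.

move(1)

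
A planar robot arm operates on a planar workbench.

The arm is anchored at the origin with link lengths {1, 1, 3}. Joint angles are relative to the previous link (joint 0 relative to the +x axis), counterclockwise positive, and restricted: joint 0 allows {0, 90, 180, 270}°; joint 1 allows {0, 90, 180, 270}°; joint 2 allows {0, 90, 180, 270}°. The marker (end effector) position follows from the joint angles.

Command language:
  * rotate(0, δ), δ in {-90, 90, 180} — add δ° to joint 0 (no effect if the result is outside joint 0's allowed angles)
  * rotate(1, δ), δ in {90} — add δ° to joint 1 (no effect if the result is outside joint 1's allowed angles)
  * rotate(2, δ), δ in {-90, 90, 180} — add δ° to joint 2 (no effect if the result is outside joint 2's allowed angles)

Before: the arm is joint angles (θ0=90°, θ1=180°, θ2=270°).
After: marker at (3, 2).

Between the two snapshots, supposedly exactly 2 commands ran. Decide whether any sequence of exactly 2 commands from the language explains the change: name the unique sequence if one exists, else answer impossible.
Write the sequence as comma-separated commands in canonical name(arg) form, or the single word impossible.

rotate(1, 90), rotate(1, 90)

begin: joint angles (θ0=90°, θ1=180°, θ2=270°)
t=1 rotate(1, 90) ⇒ joint angles (θ0=90°, θ1=270°, θ2=270°)
t=2 rotate(1, 90) ⇒ joint angles (θ0=90°, θ1=0°, θ2=270°)
uniquely the one of 49 2-step routes that fits.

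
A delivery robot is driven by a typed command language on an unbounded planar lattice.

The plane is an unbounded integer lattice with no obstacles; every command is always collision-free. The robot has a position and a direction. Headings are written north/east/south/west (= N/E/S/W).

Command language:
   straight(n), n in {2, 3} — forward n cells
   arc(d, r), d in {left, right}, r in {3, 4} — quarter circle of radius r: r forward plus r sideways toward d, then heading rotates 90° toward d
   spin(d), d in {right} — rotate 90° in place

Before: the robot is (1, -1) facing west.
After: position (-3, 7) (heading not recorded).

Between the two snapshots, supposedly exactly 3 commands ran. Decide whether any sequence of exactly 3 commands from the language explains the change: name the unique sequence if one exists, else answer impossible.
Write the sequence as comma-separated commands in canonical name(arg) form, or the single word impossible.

key: running straight(2) before arc(right, 4) would end elsewhere — order is forced
begin: (1, -1) facing west
t=1 arc(right, 4) ⇒ (-3, 3) facing north
t=2 straight(2) ⇒ (-3, 5) facing north
t=3 straight(2) ⇒ (-3, 7) facing north
no rival 3-sequence matches.

arc(right, 4), straight(2), straight(2)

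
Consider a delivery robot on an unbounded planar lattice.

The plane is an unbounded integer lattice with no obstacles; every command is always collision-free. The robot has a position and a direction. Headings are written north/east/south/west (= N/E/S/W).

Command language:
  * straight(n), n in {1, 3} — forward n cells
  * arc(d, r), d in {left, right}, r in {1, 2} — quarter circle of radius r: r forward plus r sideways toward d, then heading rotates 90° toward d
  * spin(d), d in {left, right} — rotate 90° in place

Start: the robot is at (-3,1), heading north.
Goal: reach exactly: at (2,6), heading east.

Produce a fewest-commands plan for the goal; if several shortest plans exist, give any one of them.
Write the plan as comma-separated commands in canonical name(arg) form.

from: at (-3,1), heading north
[1] after arc(right, 1): at (-2,2), heading east
[2] after arc(left, 2): at (0,4), heading north
[3] after arc(right, 2): at (2,6), heading east
shorter routes all fall short; 3 is best.

arc(right, 1), arc(left, 2), arc(right, 2)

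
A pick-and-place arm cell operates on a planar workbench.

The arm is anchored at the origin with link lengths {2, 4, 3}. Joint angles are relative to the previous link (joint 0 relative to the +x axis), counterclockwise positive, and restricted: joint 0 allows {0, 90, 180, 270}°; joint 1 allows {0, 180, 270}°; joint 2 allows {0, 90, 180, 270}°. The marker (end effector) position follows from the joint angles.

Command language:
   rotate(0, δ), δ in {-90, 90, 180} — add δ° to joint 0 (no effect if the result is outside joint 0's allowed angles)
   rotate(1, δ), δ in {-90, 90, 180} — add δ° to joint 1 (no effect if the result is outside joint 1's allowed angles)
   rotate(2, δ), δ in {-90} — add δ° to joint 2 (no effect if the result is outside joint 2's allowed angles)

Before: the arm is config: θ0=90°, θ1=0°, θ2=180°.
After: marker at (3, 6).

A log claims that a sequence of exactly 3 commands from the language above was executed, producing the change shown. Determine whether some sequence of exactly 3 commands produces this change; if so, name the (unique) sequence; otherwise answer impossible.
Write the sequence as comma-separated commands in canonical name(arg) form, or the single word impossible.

initial: config: θ0=90°, θ1=0°, θ2=180°
[1] after rotate(2, -90): config: θ0=90°, θ1=0°, θ2=90°
[2] after rotate(2, -90): config: θ0=90°, θ1=0°, θ2=0°
[3] after rotate(2, -90): config: θ0=90°, θ1=0°, θ2=270°
no rival 3-sequence matches.

rotate(2, -90), rotate(2, -90), rotate(2, -90)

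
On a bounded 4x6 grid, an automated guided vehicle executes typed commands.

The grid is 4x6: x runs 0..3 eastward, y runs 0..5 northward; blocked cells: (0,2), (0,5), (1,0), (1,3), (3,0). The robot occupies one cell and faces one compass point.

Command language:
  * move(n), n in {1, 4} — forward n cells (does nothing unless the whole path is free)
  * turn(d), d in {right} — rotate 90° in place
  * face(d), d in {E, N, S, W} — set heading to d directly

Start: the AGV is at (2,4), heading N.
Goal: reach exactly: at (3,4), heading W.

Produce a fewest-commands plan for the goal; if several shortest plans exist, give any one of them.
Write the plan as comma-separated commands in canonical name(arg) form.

turn(right), move(1), face(W)

t0: at (2,4), heading N
1. turn(right) → at (2,4), heading E
2. move(1) → at (3,4), heading E
3. face(W) → at (3,4), heading W
no 2-step plan works, so 3 is optimal.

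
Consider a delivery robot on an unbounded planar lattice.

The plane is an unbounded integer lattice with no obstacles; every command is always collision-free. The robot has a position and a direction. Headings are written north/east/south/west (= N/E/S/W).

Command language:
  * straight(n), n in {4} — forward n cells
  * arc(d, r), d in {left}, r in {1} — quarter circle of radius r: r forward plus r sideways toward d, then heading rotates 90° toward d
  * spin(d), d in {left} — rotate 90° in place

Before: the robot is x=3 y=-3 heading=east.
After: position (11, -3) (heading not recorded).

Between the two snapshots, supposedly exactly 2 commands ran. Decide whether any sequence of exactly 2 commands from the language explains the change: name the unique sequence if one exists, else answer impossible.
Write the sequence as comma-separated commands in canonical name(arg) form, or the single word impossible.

begin: x=3 y=-3 heading=east
[1] after straight(4): x=7 y=-3 heading=east
[2] after straight(4): x=11 y=-3 heading=east
uniquely the one of 9 2-step routes that fits.

straight(4), straight(4)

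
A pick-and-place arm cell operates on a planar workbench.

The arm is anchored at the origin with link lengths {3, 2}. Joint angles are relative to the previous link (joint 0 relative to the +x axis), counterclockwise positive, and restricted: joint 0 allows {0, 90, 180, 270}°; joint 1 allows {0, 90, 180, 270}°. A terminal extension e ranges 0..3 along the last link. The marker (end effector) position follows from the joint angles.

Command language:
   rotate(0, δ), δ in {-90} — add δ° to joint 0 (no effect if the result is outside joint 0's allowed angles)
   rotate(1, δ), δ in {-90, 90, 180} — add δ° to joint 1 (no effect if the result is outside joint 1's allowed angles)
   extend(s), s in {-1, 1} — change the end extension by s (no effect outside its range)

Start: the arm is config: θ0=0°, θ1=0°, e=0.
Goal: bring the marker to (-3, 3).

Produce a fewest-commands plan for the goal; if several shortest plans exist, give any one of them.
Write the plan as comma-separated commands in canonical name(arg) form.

extend(1), rotate(0, -90), rotate(0, -90), rotate(1, -90)

t0: config: θ0=0°, θ1=0°, e=0
1. extend(1) → config: θ0=0°, θ1=0°, e=1
2. rotate(0, -90) → config: θ0=270°, θ1=0°, e=1
3. rotate(0, -90) → config: θ0=180°, θ1=0°, e=1
4. rotate(1, -90) → config: θ0=180°, θ1=270°, e=1
nothing shorter than 4 reaches the goal.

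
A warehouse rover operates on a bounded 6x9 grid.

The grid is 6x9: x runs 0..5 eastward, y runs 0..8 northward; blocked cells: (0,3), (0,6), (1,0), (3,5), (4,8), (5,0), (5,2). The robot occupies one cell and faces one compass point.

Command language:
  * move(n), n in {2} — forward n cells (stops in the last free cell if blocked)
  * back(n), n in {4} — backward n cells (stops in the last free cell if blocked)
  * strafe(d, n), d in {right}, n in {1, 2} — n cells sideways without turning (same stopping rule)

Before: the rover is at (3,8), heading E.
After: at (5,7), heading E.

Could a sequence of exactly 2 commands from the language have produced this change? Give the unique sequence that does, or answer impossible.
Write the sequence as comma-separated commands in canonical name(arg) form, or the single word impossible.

key: still facing E at the end — nothing in the sequence rotates
begin: at (3,8), heading E
1. strafe(right, 1) → at (3,7), heading E
2. move(2) → at (5,7), heading E
no other 2-command option fits: unique.

strafe(right, 1), move(2)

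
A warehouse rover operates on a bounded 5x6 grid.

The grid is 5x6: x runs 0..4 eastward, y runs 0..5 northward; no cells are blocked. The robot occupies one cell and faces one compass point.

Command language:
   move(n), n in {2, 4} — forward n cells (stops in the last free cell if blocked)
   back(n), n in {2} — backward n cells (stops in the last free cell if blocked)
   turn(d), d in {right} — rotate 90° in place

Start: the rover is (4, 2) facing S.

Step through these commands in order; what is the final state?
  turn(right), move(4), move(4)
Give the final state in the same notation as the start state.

start: (4, 2) facing S
1. turn(right) → (4, 2) facing W
2. move(4) → (0, 2) facing W
3. move(4) → (0, 2) facing W

(0, 2) facing W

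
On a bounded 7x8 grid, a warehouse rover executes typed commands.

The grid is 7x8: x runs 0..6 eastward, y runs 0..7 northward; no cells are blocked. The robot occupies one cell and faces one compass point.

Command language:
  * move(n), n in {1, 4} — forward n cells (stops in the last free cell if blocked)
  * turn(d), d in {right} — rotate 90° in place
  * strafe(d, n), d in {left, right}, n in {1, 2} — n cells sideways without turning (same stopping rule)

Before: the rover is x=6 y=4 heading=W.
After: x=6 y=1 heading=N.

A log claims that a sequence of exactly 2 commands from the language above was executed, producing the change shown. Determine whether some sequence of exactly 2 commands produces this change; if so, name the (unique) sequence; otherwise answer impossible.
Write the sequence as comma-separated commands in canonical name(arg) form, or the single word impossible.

impossible

checked all 2-command options: none fits.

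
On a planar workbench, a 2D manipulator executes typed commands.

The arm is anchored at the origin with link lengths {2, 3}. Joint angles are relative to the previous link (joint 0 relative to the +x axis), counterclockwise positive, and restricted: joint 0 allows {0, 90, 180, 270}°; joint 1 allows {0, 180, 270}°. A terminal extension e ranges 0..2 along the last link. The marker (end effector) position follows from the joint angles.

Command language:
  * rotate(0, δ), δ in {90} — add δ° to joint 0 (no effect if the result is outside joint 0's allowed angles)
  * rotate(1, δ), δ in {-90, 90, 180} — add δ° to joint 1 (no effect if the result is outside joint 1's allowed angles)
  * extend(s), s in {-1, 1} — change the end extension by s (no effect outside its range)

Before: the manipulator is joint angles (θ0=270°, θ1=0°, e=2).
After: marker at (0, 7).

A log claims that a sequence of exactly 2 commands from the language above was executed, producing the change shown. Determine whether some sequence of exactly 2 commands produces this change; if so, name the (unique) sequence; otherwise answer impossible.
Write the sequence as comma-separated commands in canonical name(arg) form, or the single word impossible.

initial: joint angles (θ0=270°, θ1=0°, e=2)
step 1 (rotate(0, 90)): joint angles (θ0=0°, θ1=0°, e=2)
step 2 (rotate(0, 90)): joint angles (θ0=90°, θ1=0°, e=2)
uniquely the one of 36 2-step routes that fits.

rotate(0, 90), rotate(0, 90)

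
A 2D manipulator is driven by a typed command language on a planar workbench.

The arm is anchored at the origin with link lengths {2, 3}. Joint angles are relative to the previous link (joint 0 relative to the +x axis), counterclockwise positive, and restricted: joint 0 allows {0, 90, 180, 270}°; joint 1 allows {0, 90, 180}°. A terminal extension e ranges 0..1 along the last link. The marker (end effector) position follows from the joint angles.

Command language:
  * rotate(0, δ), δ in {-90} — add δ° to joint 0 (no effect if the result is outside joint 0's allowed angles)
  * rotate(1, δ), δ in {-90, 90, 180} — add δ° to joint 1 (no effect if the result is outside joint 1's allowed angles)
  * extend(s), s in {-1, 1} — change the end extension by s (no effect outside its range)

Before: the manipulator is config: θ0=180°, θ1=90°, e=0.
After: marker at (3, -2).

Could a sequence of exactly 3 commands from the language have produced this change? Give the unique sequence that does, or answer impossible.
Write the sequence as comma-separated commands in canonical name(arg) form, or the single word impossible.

from: config: θ0=180°, θ1=90°, e=0
[1] after rotate(0, -90): config: θ0=90°, θ1=90°, e=0
[2] after rotate(0, -90): config: θ0=0°, θ1=90°, e=0
[3] after rotate(0, -90): config: θ0=270°, θ1=90°, e=0
no other 3-command option fits: unique.

rotate(0, -90), rotate(0, -90), rotate(0, -90)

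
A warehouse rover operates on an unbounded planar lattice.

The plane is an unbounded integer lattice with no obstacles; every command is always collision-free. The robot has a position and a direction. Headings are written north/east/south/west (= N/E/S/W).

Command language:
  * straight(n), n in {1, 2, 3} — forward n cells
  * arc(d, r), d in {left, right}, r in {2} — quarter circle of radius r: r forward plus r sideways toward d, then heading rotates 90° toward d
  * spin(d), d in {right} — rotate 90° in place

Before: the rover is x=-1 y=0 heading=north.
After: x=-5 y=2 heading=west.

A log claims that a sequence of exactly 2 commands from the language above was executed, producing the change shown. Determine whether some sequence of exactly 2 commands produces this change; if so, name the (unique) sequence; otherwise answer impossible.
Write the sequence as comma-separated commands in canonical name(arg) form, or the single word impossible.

key: order matters: swapping arc(left, 2) and straight(2) lands elsewhere
initial: x=-1 y=0 heading=north
[1] after arc(left, 2): x=-3 y=2 heading=west
[2] after straight(2): x=-5 y=2 heading=west
uniquely the one of 36 2-step routes that fits.

arc(left, 2), straight(2)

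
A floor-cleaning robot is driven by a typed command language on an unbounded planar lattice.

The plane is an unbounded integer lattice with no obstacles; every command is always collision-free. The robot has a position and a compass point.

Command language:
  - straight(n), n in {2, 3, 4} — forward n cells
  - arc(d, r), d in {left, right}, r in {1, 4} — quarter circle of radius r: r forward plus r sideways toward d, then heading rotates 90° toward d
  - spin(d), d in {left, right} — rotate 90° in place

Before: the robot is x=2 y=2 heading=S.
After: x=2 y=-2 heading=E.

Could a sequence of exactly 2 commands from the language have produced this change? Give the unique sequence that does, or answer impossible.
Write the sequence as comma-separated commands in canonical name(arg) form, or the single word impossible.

straight(4), spin(left)

key: cell and facing (now E) both changed — the 2 commands mix motion and turning
start: x=2 y=2 heading=S
step 1 (straight(4)): x=2 y=-2 heading=S
step 2 (spin(left)): x=2 y=-2 heading=E
all 81 alternatives checked — unique.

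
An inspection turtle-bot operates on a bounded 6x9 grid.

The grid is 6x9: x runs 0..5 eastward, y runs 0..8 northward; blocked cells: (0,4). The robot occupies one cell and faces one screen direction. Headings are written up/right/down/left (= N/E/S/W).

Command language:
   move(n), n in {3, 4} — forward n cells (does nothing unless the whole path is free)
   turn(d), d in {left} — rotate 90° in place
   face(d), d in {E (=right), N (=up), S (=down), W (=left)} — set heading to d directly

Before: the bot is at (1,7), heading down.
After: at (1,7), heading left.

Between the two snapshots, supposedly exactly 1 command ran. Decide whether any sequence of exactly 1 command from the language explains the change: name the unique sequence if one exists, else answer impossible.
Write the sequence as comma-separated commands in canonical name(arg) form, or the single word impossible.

face(W)

key: (1,7) unchanged — the single command moves nothing
from: at (1,7), heading down
1. face(W) → at (1,7), heading left
uniquely the one of 7 1-step routes that fits.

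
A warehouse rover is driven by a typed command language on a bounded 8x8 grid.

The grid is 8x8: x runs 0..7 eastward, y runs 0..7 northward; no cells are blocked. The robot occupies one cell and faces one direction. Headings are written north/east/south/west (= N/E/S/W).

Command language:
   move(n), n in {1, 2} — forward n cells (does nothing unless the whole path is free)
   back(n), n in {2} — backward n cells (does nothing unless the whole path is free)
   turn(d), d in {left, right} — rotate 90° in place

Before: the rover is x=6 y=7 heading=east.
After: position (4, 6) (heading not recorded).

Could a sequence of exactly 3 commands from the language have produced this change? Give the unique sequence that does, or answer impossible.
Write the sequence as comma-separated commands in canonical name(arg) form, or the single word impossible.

key: running move(1) before back(2) would end elsewhere — order is forced
initial: x=6 y=7 heading=east
t=1 back(2) ⇒ x=4 y=7 heading=east
t=2 turn(right) ⇒ x=4 y=7 heading=south
t=3 move(1) ⇒ x=4 y=6 heading=south
uniquely the one of 125 3-step routes that fits.

back(2), turn(right), move(1)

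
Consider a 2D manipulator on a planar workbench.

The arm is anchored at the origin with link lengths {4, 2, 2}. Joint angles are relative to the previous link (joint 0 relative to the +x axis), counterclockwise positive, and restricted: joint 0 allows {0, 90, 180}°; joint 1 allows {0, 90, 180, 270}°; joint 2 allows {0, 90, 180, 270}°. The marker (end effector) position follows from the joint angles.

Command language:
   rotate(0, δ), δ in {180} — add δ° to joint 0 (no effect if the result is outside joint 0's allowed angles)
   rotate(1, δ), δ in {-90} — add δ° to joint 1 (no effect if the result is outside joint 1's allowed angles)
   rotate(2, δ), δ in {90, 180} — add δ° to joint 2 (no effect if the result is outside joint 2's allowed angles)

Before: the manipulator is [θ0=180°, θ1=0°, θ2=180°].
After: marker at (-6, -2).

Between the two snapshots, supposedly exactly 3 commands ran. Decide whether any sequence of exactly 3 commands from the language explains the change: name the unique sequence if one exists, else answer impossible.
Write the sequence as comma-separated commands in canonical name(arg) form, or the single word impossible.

begin: [θ0=180°, θ1=0°, θ2=180°]
[1] after rotate(2, 90): [θ0=180°, θ1=0°, θ2=270°]
[2] after rotate(2, 90): [θ0=180°, θ1=0°, θ2=0°]
[3] after rotate(2, 90): [θ0=180°, θ1=0°, θ2=90°]
no other 3-command option fits: unique.

rotate(2, 90), rotate(2, 90), rotate(2, 90)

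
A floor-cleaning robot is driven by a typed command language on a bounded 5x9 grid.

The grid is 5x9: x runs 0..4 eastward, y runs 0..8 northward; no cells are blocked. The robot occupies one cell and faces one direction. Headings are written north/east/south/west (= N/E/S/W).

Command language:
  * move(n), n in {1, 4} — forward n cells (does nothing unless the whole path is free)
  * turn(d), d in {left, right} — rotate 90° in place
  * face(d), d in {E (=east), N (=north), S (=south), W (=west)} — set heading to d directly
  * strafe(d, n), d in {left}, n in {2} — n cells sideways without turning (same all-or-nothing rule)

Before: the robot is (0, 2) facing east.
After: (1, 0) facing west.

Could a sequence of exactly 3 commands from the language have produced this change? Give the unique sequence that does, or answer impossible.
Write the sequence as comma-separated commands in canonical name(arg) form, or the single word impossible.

key: running strafe(left, 2) before move(1) would end elsewhere — order is forced
t0: (0, 2) facing east
[1] after move(1): (1, 2) facing east
[2] after face(W): (1, 2) facing west
[3] after strafe(left, 2): (1, 0) facing west
all 729 alternatives checked — unique.

move(1), face(W), strafe(left, 2)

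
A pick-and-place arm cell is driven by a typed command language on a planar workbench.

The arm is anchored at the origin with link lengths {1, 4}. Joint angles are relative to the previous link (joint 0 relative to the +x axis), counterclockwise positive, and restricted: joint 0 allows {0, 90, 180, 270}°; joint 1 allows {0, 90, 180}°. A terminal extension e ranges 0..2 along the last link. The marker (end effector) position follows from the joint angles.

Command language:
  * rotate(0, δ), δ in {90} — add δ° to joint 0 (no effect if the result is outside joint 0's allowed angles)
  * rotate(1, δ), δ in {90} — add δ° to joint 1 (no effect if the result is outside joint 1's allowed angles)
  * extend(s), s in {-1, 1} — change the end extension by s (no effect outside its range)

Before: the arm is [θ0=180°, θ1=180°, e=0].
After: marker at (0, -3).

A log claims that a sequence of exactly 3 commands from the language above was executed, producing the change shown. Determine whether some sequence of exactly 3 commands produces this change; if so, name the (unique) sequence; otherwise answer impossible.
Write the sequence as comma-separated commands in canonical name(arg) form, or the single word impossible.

rotate(0, 90), rotate(0, 90), rotate(0, 90)

start: [θ0=180°, θ1=180°, e=0]
[1] after rotate(0, 90): [θ0=270°, θ1=180°, e=0]
[2] after rotate(0, 90): [θ0=0°, θ1=180°, e=0]
[3] after rotate(0, 90): [θ0=90°, θ1=180°, e=0]
uniquely the one of 64 3-step routes that fits.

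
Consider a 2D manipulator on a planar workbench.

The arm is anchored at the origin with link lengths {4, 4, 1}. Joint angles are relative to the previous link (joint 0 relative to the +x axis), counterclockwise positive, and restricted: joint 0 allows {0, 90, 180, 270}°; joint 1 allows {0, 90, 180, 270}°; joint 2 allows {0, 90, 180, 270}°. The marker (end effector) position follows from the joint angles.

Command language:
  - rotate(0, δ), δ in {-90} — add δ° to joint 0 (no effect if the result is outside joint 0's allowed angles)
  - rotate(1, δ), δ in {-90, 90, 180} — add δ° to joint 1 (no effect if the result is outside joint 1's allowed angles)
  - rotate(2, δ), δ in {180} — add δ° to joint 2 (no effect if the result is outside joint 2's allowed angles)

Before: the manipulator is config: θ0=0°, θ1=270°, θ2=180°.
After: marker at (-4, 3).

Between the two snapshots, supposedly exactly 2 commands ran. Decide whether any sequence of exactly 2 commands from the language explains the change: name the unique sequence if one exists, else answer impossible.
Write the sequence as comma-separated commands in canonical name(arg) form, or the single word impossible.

rotate(0, -90), rotate(0, -90)

start: config: θ0=0°, θ1=270°, θ2=180°
t=1 rotate(0, -90) ⇒ config: θ0=270°, θ1=270°, θ2=180°
t=2 rotate(0, -90) ⇒ config: θ0=180°, θ1=270°, θ2=180°
uniquely the one of 25 2-step routes that fits.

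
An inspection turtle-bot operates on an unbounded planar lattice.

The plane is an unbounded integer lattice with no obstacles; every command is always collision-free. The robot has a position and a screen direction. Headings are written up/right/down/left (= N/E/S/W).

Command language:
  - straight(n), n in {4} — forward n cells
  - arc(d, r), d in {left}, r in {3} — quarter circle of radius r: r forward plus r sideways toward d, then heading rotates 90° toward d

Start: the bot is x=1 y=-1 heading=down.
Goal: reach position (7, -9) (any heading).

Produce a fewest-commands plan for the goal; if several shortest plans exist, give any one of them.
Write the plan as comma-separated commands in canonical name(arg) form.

straight(4), straight(4), arc(left, 3), arc(left, 3)

from: x=1 y=-1 heading=down
t=1 straight(4) ⇒ x=1 y=-5 heading=down
t=2 straight(4) ⇒ x=1 y=-9 heading=down
t=3 arc(left, 3) ⇒ x=4 y=-12 heading=right
t=4 arc(left, 3) ⇒ x=7 y=-9 heading=up
no 3-step plan works, so 4 is optimal.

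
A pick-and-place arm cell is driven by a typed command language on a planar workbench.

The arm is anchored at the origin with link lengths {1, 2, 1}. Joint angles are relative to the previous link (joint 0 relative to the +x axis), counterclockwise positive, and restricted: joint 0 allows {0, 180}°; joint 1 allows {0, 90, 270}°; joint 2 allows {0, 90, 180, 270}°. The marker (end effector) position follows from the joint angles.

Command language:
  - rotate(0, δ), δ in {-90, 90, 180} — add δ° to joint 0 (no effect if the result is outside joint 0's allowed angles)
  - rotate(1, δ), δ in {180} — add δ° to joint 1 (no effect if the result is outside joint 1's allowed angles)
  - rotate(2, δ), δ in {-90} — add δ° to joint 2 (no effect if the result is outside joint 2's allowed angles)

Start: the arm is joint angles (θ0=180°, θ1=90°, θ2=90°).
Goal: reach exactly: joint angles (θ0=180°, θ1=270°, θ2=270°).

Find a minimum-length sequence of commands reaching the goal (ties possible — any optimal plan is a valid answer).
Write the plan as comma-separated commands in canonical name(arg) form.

rotate(1, 180), rotate(2, -90), rotate(2, -90)

start: joint angles (θ0=180°, θ1=90°, θ2=90°)
[1] after rotate(1, 180): joint angles (θ0=180°, θ1=270°, θ2=90°)
[2] after rotate(2, -90): joint angles (θ0=180°, θ1=270°, θ2=0°)
[3] after rotate(2, -90): joint angles (θ0=180°, θ1=270°, θ2=270°)
shorter routes all fall short; 3 is best.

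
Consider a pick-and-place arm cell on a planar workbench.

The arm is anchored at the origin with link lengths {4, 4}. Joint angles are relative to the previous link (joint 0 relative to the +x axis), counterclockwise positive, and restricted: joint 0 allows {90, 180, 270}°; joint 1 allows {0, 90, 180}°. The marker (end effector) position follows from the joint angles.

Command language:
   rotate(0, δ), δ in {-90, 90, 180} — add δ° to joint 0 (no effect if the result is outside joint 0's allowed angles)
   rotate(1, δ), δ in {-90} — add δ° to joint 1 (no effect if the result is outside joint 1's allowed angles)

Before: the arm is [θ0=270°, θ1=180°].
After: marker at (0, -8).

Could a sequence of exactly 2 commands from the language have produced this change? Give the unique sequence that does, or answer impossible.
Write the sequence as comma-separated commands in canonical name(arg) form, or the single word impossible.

start: [θ0=270°, θ1=180°]
t=1 rotate(1, -90) ⇒ [θ0=270°, θ1=90°]
t=2 rotate(1, -90) ⇒ [θ0=270°, θ1=0°]
no other 2-command option fits: unique.

rotate(1, -90), rotate(1, -90)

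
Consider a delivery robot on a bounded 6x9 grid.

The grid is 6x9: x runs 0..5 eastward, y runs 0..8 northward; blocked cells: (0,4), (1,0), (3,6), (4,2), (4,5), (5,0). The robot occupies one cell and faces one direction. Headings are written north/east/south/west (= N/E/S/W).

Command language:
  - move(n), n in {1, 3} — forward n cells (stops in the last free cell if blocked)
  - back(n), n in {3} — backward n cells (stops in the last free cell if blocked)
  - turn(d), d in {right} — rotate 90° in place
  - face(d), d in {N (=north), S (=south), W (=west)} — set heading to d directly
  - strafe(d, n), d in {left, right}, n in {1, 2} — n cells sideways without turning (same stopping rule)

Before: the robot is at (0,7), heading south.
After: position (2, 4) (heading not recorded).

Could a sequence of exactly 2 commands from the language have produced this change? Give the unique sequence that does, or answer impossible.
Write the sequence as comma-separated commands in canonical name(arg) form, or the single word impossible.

key: running move(3) before strafe(left, 2) would end elsewhere — order is forced
initial: at (0,7), heading south
step 1 (strafe(left, 2)): at (2,7), heading south
step 2 (move(3)): at (2,4), heading south
uniquely the one of 121 2-step routes that fits.

strafe(left, 2), move(3)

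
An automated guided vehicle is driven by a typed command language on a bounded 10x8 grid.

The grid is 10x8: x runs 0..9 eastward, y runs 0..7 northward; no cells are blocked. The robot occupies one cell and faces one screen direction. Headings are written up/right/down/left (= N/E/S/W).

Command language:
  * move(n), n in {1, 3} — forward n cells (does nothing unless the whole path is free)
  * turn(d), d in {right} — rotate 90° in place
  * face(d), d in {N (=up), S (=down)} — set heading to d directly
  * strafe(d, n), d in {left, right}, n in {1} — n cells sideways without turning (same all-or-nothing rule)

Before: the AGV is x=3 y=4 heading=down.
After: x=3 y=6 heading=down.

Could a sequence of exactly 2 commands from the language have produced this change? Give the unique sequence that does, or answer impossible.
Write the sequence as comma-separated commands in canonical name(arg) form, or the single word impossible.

checked all 2-command options: none fits.

impossible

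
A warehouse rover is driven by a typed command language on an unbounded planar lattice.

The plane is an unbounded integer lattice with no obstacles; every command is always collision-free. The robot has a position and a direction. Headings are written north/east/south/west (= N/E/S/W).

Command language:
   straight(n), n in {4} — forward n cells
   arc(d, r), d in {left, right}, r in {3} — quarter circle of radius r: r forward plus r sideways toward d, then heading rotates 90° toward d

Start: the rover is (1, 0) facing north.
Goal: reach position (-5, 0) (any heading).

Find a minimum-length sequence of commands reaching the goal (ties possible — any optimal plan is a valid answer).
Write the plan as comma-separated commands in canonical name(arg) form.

arc(left, 3), arc(left, 3)

start: (1, 0) facing north
1. arc(left, 3) → (-2, 3) facing west
2. arc(left, 3) → (-5, 0) facing south
shorter routes all fall short; 2 is best.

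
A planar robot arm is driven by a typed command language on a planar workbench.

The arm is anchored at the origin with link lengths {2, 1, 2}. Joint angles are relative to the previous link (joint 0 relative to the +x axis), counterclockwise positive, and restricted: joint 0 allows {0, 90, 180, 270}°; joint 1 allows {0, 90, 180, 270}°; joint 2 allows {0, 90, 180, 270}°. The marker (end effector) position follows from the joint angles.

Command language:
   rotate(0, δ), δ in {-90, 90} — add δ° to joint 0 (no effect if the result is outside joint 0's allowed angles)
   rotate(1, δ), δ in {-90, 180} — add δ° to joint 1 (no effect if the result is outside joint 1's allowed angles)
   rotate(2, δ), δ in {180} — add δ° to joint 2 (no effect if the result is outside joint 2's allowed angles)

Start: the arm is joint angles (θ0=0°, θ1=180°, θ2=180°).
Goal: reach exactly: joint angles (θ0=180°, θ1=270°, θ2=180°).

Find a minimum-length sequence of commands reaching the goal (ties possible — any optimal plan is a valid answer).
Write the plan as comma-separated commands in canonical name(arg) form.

t0: joint angles (θ0=0°, θ1=180°, θ2=180°)
t=1 rotate(1, -90) ⇒ joint angles (θ0=0°, θ1=90°, θ2=180°)
t=2 rotate(1, 180) ⇒ joint angles (θ0=0°, θ1=270°, θ2=180°)
t=3 rotate(0, 90) ⇒ joint angles (θ0=90°, θ1=270°, θ2=180°)
t=4 rotate(0, 90) ⇒ joint angles (θ0=180°, θ1=270°, θ2=180°)
nothing shorter than 4 reaches the goal.

rotate(1, -90), rotate(1, 180), rotate(0, 90), rotate(0, 90)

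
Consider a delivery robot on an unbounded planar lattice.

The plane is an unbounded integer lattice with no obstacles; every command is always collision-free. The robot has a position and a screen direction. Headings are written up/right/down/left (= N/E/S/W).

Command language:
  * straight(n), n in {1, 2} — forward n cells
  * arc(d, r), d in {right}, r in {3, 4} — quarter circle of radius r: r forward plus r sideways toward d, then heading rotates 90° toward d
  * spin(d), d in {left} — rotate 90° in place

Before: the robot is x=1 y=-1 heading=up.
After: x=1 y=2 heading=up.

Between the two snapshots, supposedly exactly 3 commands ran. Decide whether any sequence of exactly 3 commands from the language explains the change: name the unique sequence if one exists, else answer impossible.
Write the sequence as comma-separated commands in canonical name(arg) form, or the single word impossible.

straight(1), straight(1), straight(1)

key: still facing N at the end — nothing in the sequence rotates
t0: x=1 y=-1 heading=up
1. straight(1) → x=1 y=0 heading=up
2. straight(1) → x=1 y=1 heading=up
3. straight(1) → x=1 y=2 heading=up
all 125 alternatives checked — unique.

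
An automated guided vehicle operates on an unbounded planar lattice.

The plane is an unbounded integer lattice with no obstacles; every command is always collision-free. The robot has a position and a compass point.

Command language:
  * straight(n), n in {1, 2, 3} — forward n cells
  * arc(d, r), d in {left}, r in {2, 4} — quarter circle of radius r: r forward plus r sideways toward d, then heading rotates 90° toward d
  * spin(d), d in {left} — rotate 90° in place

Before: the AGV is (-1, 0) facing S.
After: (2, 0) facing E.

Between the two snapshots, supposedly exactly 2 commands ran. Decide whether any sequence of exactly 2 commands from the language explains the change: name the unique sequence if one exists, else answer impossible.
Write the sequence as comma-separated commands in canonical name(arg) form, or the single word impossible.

spin(left), straight(3)

key: cell and facing (now E) both changed — the 2 commands mix motion and turning
start: (-1, 0) facing S
step 1 (spin(left)): (-1, 0) facing E
step 2 (straight(3)): (2, 0) facing E
no rival 2-sequence matches.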